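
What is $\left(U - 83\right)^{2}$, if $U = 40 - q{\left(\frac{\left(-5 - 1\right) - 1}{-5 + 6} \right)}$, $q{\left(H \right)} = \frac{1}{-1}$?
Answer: $1764$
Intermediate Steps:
$q{\left(H \right)} = -1$
$U = 41$ ($U = 40 - -1 = 40 + 1 = 41$)
$\left(U - 83\right)^{2} = \left(41 - 83\right)^{2} = \left(-42\right)^{2} = 1764$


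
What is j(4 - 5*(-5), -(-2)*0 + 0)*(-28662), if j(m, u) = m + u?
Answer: -831198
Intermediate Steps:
j(4 - 5*(-5), -(-2)*0 + 0)*(-28662) = ((4 - 5*(-5)) + (-(-2)*0 + 0))*(-28662) = ((4 + 25) + (-2*0 + 0))*(-28662) = (29 + (0 + 0))*(-28662) = (29 + 0)*(-28662) = 29*(-28662) = -831198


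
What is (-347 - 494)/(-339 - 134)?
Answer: 841/473 ≈ 1.7780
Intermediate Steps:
(-347 - 494)/(-339 - 134) = -841/(-473) = -841*(-1/473) = 841/473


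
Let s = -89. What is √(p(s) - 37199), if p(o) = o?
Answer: 2*I*√9322 ≈ 193.1*I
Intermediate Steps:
√(p(s) - 37199) = √(-89 - 37199) = √(-37288) = 2*I*√9322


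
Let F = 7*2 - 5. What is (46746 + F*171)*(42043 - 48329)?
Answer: -303519510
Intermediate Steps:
F = 9 (F = 14 - 5 = 9)
(46746 + F*171)*(42043 - 48329) = (46746 + 9*171)*(42043 - 48329) = (46746 + 1539)*(-6286) = 48285*(-6286) = -303519510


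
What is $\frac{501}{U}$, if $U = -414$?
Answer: $- \frac{167}{138} \approx -1.2101$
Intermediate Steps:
$\frac{501}{U} = \frac{501}{-414} = 501 \left(- \frac{1}{414}\right) = - \frac{167}{138}$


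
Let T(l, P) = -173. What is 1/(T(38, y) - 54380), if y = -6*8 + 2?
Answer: -1/54553 ≈ -1.8331e-5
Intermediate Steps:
y = -46 (y = -48 + 2 = -46)
1/(T(38, y) - 54380) = 1/(-173 - 54380) = 1/(-54553) = -1/54553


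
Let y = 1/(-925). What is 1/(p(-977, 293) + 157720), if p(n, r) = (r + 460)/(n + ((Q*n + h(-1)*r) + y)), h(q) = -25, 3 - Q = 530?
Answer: 468583724/73905025645805 ≈ 6.3403e-6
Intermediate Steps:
Q = -527 (Q = 3 - 1*530 = 3 - 530 = -527)
y = -1/925 ≈ -0.0010811
p(n, r) = (460 + r)/(-1/925 - 526*n - 25*r) (p(n, r) = (r + 460)/(n + ((-527*n - 25*r) - 1/925)) = (460 + r)/(n + (-1/925 - 527*n - 25*r)) = (460 + r)/(-1/925 - 526*n - 25*r))
1/(p(-977, 293) + 157720) = 1/(925*(460 + 293)/(-1 - 486550*(-977) - 23125*293) + 157720) = 1/(925*753/(-1 + 475359350 - 6775625) + 157720) = 1/(925*753/468583724 + 157720) = 1/(925*(1/468583724)*753 + 157720) = 1/(696525/468583724 + 157720) = 1/(73905025645805/468583724) = 468583724/73905025645805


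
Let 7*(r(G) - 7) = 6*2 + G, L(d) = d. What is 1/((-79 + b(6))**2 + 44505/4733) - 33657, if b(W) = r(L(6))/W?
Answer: -1686269157579309/50101588553 ≈ -33657.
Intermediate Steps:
r(G) = 61/7 + G/7 (r(G) = 7 + (6*2 + G)/7 = 7 + (12 + G)/7 = 7 + (12/7 + G/7) = 61/7 + G/7)
b(W) = 67/(7*W) (b(W) = (61/7 + (1/7)*6)/W = (61/7 + 6/7)/W = 67/(7*W))
1/((-79 + b(6))**2 + 44505/4733) - 33657 = 1/((-79 + (67/7)/6)**2 + 44505/4733) - 33657 = 1/((-79 + (67/7)*(1/6))**2 + 44505*(1/4733)) - 33657 = 1/((-79 + 67/42)**2 + 44505/4733) - 33657 = 1/((-3251/42)**2 + 44505/4733) - 33657 = 1/(10569001/1764 + 44505/4733) - 33657 = 1/(50101588553/8349012) - 33657 = 8349012/50101588553 - 33657 = -1686269157579309/50101588553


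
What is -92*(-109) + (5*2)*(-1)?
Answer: 10018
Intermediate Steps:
-92*(-109) + (5*2)*(-1) = 10028 + 10*(-1) = 10028 - 10 = 10018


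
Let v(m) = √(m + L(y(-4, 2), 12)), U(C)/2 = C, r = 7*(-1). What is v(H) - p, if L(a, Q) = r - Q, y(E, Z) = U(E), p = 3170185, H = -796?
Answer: -3170185 + I*√815 ≈ -3.1702e+6 + 28.548*I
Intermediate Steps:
r = -7
U(C) = 2*C
y(E, Z) = 2*E
L(a, Q) = -7 - Q
v(m) = √(-19 + m) (v(m) = √(m + (-7 - 1*12)) = √(m + (-7 - 12)) = √(m - 19) = √(-19 + m))
v(H) - p = √(-19 - 796) - 1*3170185 = √(-815) - 3170185 = I*√815 - 3170185 = -3170185 + I*√815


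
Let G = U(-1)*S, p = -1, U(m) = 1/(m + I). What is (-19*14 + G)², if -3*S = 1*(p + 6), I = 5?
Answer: 10220809/144 ≈ 70978.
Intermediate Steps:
U(m) = 1/(5 + m) (U(m) = 1/(m + 5) = 1/(5 + m))
S = -5/3 (S = -(-1 + 6)/3 = -5/3 ≈ -1.6667)
G = -5/12 (G = -5/3/(5 - 1) = -5/3/4 = (¼)*(-5/3) = -5/12 ≈ -0.41667)
(-19*14 + G)² = (-19*14 - 5/12)² = (-266 - 5/12)² = (-3197/12)² = 10220809/144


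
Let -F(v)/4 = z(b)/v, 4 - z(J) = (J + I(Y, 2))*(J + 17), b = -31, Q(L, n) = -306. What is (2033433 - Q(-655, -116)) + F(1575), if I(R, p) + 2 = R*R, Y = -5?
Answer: 355904373/175 ≈ 2.0337e+6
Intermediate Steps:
I(R, p) = -2 + R**2 (I(R, p) = -2 + R*R = -2 + R**2)
z(J) = 4 - (17 + J)*(23 + J) (z(J) = 4 - (J + (-2 + (-5)**2))*(J + 17) = 4 - (J + (-2 + 25))*(17 + J) = 4 - (J + 23)*(17 + J) = 4 - (23 + J)*(17 + J) = 4 - (17 + J)*(23 + J))
F(v) = 432/v (F(v) = -4*(-387 - 1*(-31)**2 - 40*(-31))/v = -4*(-387 - 1*961 + 1240)/v = -4*(-387 - 961 + 1240)/v = -(-432)/v = 432/v)
(2033433 - Q(-655, -116)) + F(1575) = (2033433 - 1*(-306)) + 432/1575 = (2033433 + 306) + 432*(1/1575) = 2033739 + 48/175 = 355904373/175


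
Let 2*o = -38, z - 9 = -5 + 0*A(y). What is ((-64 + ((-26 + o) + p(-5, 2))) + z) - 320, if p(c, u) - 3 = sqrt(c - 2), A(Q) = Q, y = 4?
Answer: -422 + I*sqrt(7) ≈ -422.0 + 2.6458*I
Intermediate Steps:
p(c, u) = 3 + sqrt(-2 + c) (p(c, u) = 3 + sqrt(c - 2) = 3 + sqrt(-2 + c))
z = 4 (z = 9 + (-5 + 0*4) = 9 + (-5 + 0) = 9 - 5 = 4)
o = -19 (o = (1/2)*(-38) = -19)
((-64 + ((-26 + o) + p(-5, 2))) + z) - 320 = ((-64 + ((-26 - 19) + (3 + sqrt(-2 - 5)))) + 4) - 320 = ((-64 + (-45 + (3 + sqrt(-7)))) + 4) - 320 = ((-64 + (-45 + (3 + I*sqrt(7)))) + 4) - 320 = ((-64 + (-42 + I*sqrt(7))) + 4) - 320 = ((-106 + I*sqrt(7)) + 4) - 320 = (-102 + I*sqrt(7)) - 320 = -422 + I*sqrt(7)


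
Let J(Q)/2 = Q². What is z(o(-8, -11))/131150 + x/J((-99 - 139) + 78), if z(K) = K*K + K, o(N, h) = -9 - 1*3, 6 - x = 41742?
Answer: -2733459/3357440 ≈ -0.81415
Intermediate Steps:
x = -41736 (x = 6 - 1*41742 = 6 - 41742 = -41736)
o(N, h) = -12 (o(N, h) = -9 - 3 = -12)
z(K) = K + K² (z(K) = K² + K = K + K²)
J(Q) = 2*Q²
z(o(-8, -11))/131150 + x/J((-99 - 139) + 78) = -12*(1 - 12)/131150 - 41736*1/(2*((-99 - 139) + 78)²) = -12*(-11)*(1/131150) - 41736*1/(2*(-238 + 78)²) = 132*(1/131150) - 41736/(2*(-160)²) = 66/65575 - 41736/(2*25600) = 66/65575 - 41736/51200 = 66/65575 - 41736*1/51200 = 66/65575 - 5217/6400 = -2733459/3357440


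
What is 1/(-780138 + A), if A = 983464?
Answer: 1/203326 ≈ 4.9182e-6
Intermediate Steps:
1/(-780138 + A) = 1/(-780138 + 983464) = 1/203326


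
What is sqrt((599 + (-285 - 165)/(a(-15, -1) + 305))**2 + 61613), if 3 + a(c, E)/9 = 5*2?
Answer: sqrt(14183989809)/184 ≈ 647.26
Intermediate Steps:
a(c, E) = 63 (a(c, E) = -27 + 9*(5*2) = -27 + 9*10 = -27 + 90 = 63)
sqrt((599 + (-285 - 165)/(a(-15, -1) + 305))**2 + 61613) = sqrt((599 + (-285 - 165)/(63 + 305))**2 + 61613) = sqrt((599 - 450/368)**2 + 61613) = sqrt((599 - 450*1/368)**2 + 61613) = sqrt((599 - 225/184)**2 + 61613) = sqrt((109991/184)**2 + 61613) = sqrt(12098020081/33856 + 61613) = sqrt(14183989809/33856) = sqrt(14183989809)/184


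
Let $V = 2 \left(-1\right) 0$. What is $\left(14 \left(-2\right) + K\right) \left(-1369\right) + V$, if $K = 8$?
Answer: $27380$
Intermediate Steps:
$V = 0$ ($V = \left(-2\right) 0 = 0$)
$\left(14 \left(-2\right) + K\right) \left(-1369\right) + V = \left(14 \left(-2\right) + 8\right) \left(-1369\right) + 0 = \left(-28 + 8\right) \left(-1369\right) + 0 = \left(-20\right) \left(-1369\right) + 0 = 27380 + 0 = 27380$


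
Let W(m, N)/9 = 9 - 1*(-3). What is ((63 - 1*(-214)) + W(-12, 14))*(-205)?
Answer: -78925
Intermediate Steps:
W(m, N) = 108 (W(m, N) = 9*(9 - 1*(-3)) = 9*(9 + 3) = 9*12 = 108)
((63 - 1*(-214)) + W(-12, 14))*(-205) = ((63 - 1*(-214)) + 108)*(-205) = ((63 + 214) + 108)*(-205) = (277 + 108)*(-205) = 385*(-205) = -78925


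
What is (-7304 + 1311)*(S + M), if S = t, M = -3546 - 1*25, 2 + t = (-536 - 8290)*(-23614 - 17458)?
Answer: -2172449908707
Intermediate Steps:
t = 362501470 (t = -2 + (-536 - 8290)*(-23614 - 17458) = -2 - 8826*(-41072) = -2 + 362501472 = 362501470)
M = -3571 (M = -3546 - 25 = -3571)
S = 362501470
(-7304 + 1311)*(S + M) = (-7304 + 1311)*(362501470 - 3571) = -5993*362497899 = -2172449908707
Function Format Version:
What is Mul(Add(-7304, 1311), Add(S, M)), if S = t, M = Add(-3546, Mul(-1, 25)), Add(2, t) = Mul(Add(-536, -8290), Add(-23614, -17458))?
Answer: -2172449908707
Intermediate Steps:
t = 362501470 (t = Add(-2, Mul(Add(-536, -8290), Add(-23614, -17458))) = Add(-2, Mul(-8826, -41072)) = Add(-2, 362501472) = 362501470)
M = -3571 (M = Add(-3546, -25) = -3571)
S = 362501470
Mul(Add(-7304, 1311), Add(S, M)) = Mul(Add(-7304, 1311), Add(362501470, -3571)) = Mul(-5993, 362497899) = -2172449908707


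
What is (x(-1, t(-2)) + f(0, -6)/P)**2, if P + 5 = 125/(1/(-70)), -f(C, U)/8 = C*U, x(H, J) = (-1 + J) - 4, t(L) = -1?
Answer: 36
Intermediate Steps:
x(H, J) = -5 + J
f(C, U) = -8*C*U
P = -8755 (P = -5 + 125/(1/(-70)) = -5 + 125/(-1/70) = -5 + 125*(-70) = -5 - 8750 = -8755)
(x(-1, t(-2)) + f(0, -6)/P)**2 = ((-5 - 1) - 8*0*(-6)/(-8755))**2 = (-6 + 0*(-1/8755))**2 = (-6 + 0)**2 = (-6)**2 = 36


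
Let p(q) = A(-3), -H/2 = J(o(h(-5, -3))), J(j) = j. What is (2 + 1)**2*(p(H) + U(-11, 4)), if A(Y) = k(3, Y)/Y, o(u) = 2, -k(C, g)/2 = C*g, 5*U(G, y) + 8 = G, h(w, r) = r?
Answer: -441/5 ≈ -88.200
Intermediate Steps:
U(G, y) = -8/5 + G/5
k(C, g) = -2*C*g
H = -4 (H = -2*2 = -4)
A(Y) = -6 (A(Y) = (-2*3*Y)/Y = (-6*Y)/Y = -6)
p(q) = -6
(2 + 1)**2*(p(H) + U(-11, 4)) = (2 + 1)**2*(-6 + (-8/5 + (1/5)*(-11))) = 3**2*(-6 + (-8/5 - 11/5)) = 9*(-6 - 19/5) = 9*(-49/5) = -441/5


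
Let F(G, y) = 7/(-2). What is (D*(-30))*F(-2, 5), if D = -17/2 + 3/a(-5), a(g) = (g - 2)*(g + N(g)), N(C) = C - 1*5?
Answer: -1779/2 ≈ -889.50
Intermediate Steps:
N(C) = -5 + C (N(C) = C - 5 = -5 + C)
a(g) = (-5 + 2*g)*(-2 + g) (a(g) = (g - 2)*(g + (-5 + g)) = (-2 + g)*(-5 + 2*g) = (-5 + 2*g)*(-2 + g))
F(G, y) = -7/2 (F(G, y) = 7*(-½) = -7/2)
D = -593/70 (D = -17/2 + 3/(10 - 9*(-5) + 2*(-5)²) = -17*½ + 3/(10 + 45 + 2*25) = -17/2 + 3/(10 + 45 + 50) = -17/2 + 3/105 = -17/2 + 3*(1/105) = -17/2 + 1/35 = -593/70 ≈ -8.4714)
(D*(-30))*F(-2, 5) = -593/70*(-30)*(-7/2) = (1779/7)*(-7/2) = -1779/2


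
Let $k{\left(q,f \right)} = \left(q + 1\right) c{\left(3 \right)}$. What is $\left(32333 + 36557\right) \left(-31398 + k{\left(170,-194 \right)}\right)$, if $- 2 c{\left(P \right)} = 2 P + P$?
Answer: $-2216019075$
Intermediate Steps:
$c{\left(P \right)} = - \frac{3 P}{2}$ ($c{\left(P \right)} = - \frac{2 P + P}{2} = - \frac{3 P}{2}$)
$k{\left(q,f \right)} = - \frac{9}{2} - \frac{9 q}{2}$ ($k{\left(q,f \right)} = \left(q + 1\right) \left(\left(- \frac{3}{2}\right) 3\right) = \left(1 + q\right) \left(- \frac{9}{2}\right) = - \frac{9}{2} - \frac{9 q}{2}$)
$\left(32333 + 36557\right) \left(-31398 + k{\left(170,-194 \right)}\right) = \left(32333 + 36557\right) \left(-31398 - \frac{1539}{2}\right) = 68890 \left(-31398 - \frac{1539}{2}\right) = 68890 \left(- \frac{64335}{2}\right) = -2216019075$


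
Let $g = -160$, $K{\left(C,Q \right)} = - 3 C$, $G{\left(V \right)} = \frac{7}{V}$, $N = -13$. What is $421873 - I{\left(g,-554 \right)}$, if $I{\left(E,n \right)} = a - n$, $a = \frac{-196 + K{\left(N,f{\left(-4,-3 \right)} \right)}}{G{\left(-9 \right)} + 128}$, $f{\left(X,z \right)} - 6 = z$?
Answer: $\frac{482411668}{1145} \approx 4.2132 \cdot 10^{5}$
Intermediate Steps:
$f{\left(X,z \right)} = 6 + z$
$a = - \frac{1413}{1145}$ ($a = \frac{-196 - -39}{\frac{7}{-9} + 128} = \frac{-196 + 39}{7 \left(- \frac{1}{9}\right) + 128} = - \frac{157}{- \frac{7}{9} + 128} = - \frac{157}{\frac{1145}{9}} = \left(-157\right) \frac{9}{1145} = - \frac{1413}{1145} \approx -1.2341$)
$I{\left(E,n \right)} = - \frac{1413}{1145} - n$
$421873 - I{\left(g,-554 \right)} = 421873 - \left(- \frac{1413}{1145} - -554\right) = 421873 - \left(- \frac{1413}{1145} + 554\right) = 421873 - \frac{632917}{1145} = \frac{482411668}{1145}$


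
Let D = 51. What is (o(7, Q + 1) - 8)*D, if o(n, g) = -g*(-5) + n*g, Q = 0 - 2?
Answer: -1020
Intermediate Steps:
Q = -2
o(n, g) = 5*g + g*n (o(n, g) = -(-5)*g + g*n = 5*g + g*n)
(o(7, Q + 1) - 8)*D = ((-2 + 1)*(5 + 7) - 8)*51 = (-1*12 - 8)*51 = (-12 - 8)*51 = -20*51 = -1020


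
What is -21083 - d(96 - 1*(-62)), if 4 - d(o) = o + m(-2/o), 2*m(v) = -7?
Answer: -41865/2 ≈ -20933.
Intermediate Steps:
m(v) = -7/2 (m(v) = (½)*(-7) = -7/2)
d(o) = 15/2 - o (d(o) = 4 - (o - 7/2) = 4 - (-7/2 + o) = 4 + (7/2 - o) = 15/2 - o)
-21083 - d(96 - 1*(-62)) = -21083 - (15/2 - (96 - 1*(-62))) = -21083 - (15/2 - (96 + 62)) = -21083 - (15/2 - 1*158) = -21083 - (15/2 - 158) = -21083 - 1*(-301/2) = -21083 + 301/2 = -41865/2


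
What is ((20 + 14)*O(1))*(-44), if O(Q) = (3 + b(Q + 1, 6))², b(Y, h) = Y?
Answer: -37400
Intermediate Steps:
O(Q) = (4 + Q)² (O(Q) = (3 + (Q + 1))² = (3 + (1 + Q))² = (4 + Q)²)
((20 + 14)*O(1))*(-44) = ((20 + 14)*(4 + 1)²)*(-44) = (34*5²)*(-44) = (34*25)*(-44) = 850*(-44) = -37400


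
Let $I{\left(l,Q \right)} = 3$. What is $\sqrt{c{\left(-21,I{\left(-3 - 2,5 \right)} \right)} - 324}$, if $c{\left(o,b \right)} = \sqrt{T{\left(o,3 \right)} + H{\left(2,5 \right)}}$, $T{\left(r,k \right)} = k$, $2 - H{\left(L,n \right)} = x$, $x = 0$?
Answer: $\sqrt{-324 + \sqrt{5}} \approx 17.938 i$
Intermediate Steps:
$H{\left(L,n \right)} = 2$ ($H{\left(L,n \right)} = 2 - 0 = 2 + 0 = 2$)
$c{\left(o,b \right)} = \sqrt{5}$ ($c{\left(o,b \right)} = \sqrt{3 + 2} = \sqrt{5}$)
$\sqrt{c{\left(-21,I{\left(-3 - 2,5 \right)} \right)} - 324} = \sqrt{\sqrt{5} - 324} = \sqrt{-324 + \sqrt{5}}$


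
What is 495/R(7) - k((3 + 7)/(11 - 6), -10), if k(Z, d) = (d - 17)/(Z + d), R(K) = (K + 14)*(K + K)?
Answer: -663/392 ≈ -1.6913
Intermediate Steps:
R(K) = 2*K*(14 + K) (R(K) = (14 + K)*(2*K) = 2*K*(14 + K))
k(Z, d) = (-17 + d)/(Z + d)
495/R(7) - k((3 + 7)/(11 - 6), -10) = 495/((2*7*(14 + 7))) - (-17 - 10)/((3 + 7)/(11 - 6) - 10) = 495/((2*7*21)) - (-27)/(10/5 - 10) = 495/294 - (-27)/(10*(⅕) - 10) = 495*(1/294) - (-27)/(2 - 10) = 165/98 - (-27)/(-8) = 165/98 - (-1)*(-27)/8 = 165/98 - 1*27/8 = 165/98 - 27/8 = -663/392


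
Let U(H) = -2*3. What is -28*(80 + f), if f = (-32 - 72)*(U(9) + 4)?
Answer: -8064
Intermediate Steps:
U(H) = -6
f = 208 (f = (-32 - 72)*(-6 + 4) = -104*(-2) = 208)
-28*(80 + f) = -28*(80 + 208) = -28*288 = -8064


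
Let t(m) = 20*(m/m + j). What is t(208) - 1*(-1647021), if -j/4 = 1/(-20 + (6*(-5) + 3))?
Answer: 77411007/47 ≈ 1.6470e+6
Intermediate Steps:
j = 4/47 (j = -4/(-20 + (6*(-5) + 3)) = -4/(-20 + (-30 + 3)) = -4/(-20 - 27) = -4/(-47) = -4*(-1/47) = 4/47 ≈ 0.085106)
t(m) = 1020/47 (t(m) = 20*(m/m + 4/47) = 20*(1 + 4/47) = 20*(51/47) = 1020/47)
t(208) - 1*(-1647021) = 1020/47 - 1*(-1647021) = 1020/47 + 1647021 = 77411007/47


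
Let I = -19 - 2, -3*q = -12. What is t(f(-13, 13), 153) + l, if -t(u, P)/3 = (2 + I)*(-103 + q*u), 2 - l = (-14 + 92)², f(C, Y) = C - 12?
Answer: -17653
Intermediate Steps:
f(C, Y) = -12 + C
l = -6082 (l = 2 - (-14 + 92)² = 2 - 1*78² = 2 - 1*6084 = 2 - 6084 = -6082)
q = 4 (q = -⅓*(-12) = 4)
I = -21
t(u, P) = -5871 + 228*u (t(u, P) = -3*(2 - 21)*(-103 + 4*u) = -(-57)*(-103 + 4*u) = -3*(1957 - 76*u) = -5871 + 228*u)
t(f(-13, 13), 153) + l = (-5871 + 228*(-12 - 13)) - 6082 = (-5871 + 228*(-25)) - 6082 = (-5871 - 5700) - 6082 = -11571 - 6082 = -17653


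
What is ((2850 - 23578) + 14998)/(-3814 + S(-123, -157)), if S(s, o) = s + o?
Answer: 2865/2047 ≈ 1.3996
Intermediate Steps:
S(s, o) = o + s
((2850 - 23578) + 14998)/(-3814 + S(-123, -157)) = ((2850 - 23578) + 14998)/(-3814 + (-157 - 123)) = (-20728 + 14998)/(-3814 - 280) = -5730/(-4094) = -5730*(-1/4094) = 2865/2047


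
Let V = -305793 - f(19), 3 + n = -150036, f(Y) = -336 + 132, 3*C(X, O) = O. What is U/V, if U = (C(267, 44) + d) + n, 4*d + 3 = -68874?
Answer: 2006923/3667068 ≈ 0.54728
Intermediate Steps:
C(X, O) = O/3
d = -68877/4 (d = -¾ + (¼)*(-68874) = -¾ - 34437/2 = -68877/4 ≈ -17219.)
f(Y) = -204
n = -150039 (n = -3 - 150036 = -150039)
U = -2006923/12 (U = ((⅓)*44 - 68877/4) - 150039 = (44/3 - 68877/4) - 150039 = -206455/12 - 150039 = -2006923/12 ≈ -1.6724e+5)
V = -305589 (V = -305793 - 1*(-204) = -305793 + 204 = -305589)
U/V = -2006923/12/(-305589) = -2006923/12*(-1/305589) = 2006923/3667068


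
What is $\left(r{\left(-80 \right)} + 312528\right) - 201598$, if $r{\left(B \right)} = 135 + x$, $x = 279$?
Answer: $111344$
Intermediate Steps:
$r{\left(B \right)} = 414$ ($r{\left(B \right)} = 135 + 279 = 414$)
$\left(r{\left(-80 \right)} + 312528\right) - 201598 = \left(414 + 312528\right) - 201598 = 312942 - 201598 = 111344$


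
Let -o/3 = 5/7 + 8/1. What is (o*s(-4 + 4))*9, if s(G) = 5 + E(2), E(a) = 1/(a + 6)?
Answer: -67527/56 ≈ -1205.8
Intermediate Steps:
o = -183/7 (o = -3*(5/7 + 8/1) = -3*(5*(⅐) + 8*1) = -3*(5/7 + 8) = -3*61/7 = -183/7 ≈ -26.143)
E(a) = 1/(6 + a)
s(G) = 41/8 (s(G) = 5 + 1/(6 + 2) = 5 + 1/8 = 5 + ⅛ = 41/8)
(o*s(-4 + 4))*9 = -183/7*41/8*9 = -7503/56*9 = -67527/56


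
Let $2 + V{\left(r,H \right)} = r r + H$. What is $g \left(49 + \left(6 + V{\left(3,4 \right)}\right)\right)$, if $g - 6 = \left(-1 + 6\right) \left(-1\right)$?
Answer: $66$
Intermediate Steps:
$V{\left(r,H \right)} = -2 + H + r^{2}$ ($V{\left(r,H \right)} = -2 + \left(r r + H\right) = -2 + \left(r^{2} + H\right) = -2 + \left(H + r^{2}\right) = -2 + H + r^{2}$)
$g = 1$ ($g = 6 + \left(-1 + 6\right) \left(-1\right) = 6 + 5 \left(-1\right) = 6 - 5 = 1$)
$g \left(49 + \left(6 + V{\left(3,4 \right)}\right)\right) = 1 \left(49 + \left(6 + \left(-2 + 4 + 3^{2}\right)\right)\right) = 1 \left(49 + \left(6 + \left(-2 + 4 + 9\right)\right)\right) = 1 \left(49 + \left(6 + 11\right)\right) = 1 \left(49 + 17\right) = 1 \cdot 66 = 66$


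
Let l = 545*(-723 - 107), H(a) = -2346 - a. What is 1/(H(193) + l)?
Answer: -1/454889 ≈ -2.1983e-6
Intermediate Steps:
l = -452350 (l = 545*(-830) = -452350)
1/(H(193) + l) = 1/((-2346 - 1*193) - 452350) = 1/((-2346 - 193) - 452350) = 1/(-2539 - 452350) = 1/(-454889) = -1/454889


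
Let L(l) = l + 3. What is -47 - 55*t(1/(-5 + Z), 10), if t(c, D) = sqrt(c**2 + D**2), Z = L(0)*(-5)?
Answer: -47 - 11*sqrt(40001)/4 ≈ -597.01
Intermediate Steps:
L(l) = 3 + l
Z = -15 (Z = (3 + 0)*(-5) = 3*(-5) = -15)
t(c, D) = sqrt(D**2 + c**2)
-47 - 55*t(1/(-5 + Z), 10) = -47 - 55*sqrt(10**2 + (1/(-5 - 15))**2) = -47 - 55*sqrt(100 + (1/(-20))**2) = -47 - 55*sqrt(100 + (-1/20)**2) = -47 - 55*sqrt(100 + 1/400) = -47 - 11*sqrt(40001)/4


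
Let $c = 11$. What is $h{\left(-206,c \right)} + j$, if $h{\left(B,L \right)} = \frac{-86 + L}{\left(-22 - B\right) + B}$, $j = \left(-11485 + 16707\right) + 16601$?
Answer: $\frac{480181}{22} \approx 21826.0$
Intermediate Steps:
$j = 21823$ ($j = 5222 + 16601 = 21823$)
$h{\left(B,L \right)} = \frac{43}{11} - \frac{L}{22}$ ($h{\left(B,L \right)} = \frac{-86 + L}{-22} = \left(-86 + L\right) \left(- \frac{1}{22}\right) = \frac{43}{11} - \frac{L}{22}$)
$h{\left(-206,c \right)} + j = \left(\frac{43}{11} - \frac{1}{2}\right) + 21823 = \frac{75}{22} + 21823 = \frac{480181}{22}$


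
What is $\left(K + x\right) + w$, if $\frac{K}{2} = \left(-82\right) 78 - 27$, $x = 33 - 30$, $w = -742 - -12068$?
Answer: $-1517$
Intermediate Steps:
$w = 11326$ ($w = -742 + 12068 = 11326$)
$x = 3$ ($x = 33 - 30 = 3$)
$K = -12846$ ($K = 2 \left(\left(-82\right) 78 - 27\right) = 2 \left(-6396 - 27\right) = 2 \left(-6423\right) = -12846$)
$\left(K + x\right) + w = \left(-12846 + 3\right) + 11326 = -12843 + 11326 = -1517$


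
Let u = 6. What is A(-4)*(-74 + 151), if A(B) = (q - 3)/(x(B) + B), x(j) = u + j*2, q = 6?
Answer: -77/2 ≈ -38.500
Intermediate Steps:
x(j) = 6 + 2*j (x(j) = 6 + j*2 = 6 + 2*j)
A(B) = 3/(6 + 3*B) (A(B) = (6 - 3)/((6 + 2*B) + B) = 3/(6 + 3*B))
A(-4)*(-74 + 151) = (-74 + 151)/(2 - 4) = 77/(-2) = -½*77 = -77/2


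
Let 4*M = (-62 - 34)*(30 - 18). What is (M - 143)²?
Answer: 185761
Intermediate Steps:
M = -288 (M = ((-62 - 34)*(30 - 18))/4 = (-96*12)/4 = (¼)*(-1152) = -288)
(M - 143)² = (-288 - 143)² = (-431)² = 185761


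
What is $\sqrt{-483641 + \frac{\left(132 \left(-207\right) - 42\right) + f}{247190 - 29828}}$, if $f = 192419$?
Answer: $\frac{i \sqrt{79066375159962}}{12786} \approx 695.44 i$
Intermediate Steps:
$\sqrt{-483641 + \frac{\left(132 \left(-207\right) - 42\right) + f}{247190 - 29828}} = \sqrt{-483641 + \frac{\left(132 \left(-207\right) - 42\right) + 192419}{247190 - 29828}} = \sqrt{-483641 + \frac{\left(-27324 - 42\right) + 192419}{217362}} = \sqrt{-483641 + \left(-27366 + 192419\right) \frac{1}{217362}} = \sqrt{-483641 + 165053 \cdot \frac{1}{217362}} = \sqrt{-483641 + \frac{9709}{12786}} = \sqrt{- \frac{6183824117}{12786}} = \frac{i \sqrt{79066375159962}}{12786}$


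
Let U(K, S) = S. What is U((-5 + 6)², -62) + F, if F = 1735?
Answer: 1673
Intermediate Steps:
U((-5 + 6)², -62) + F = -62 + 1735 = 1673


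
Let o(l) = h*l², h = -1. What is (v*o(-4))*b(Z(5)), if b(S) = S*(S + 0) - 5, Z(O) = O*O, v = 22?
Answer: -218240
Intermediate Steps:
Z(O) = O²
b(S) = -5 + S² (b(S) = S*S - 5 = S² - 5 = -5 + S²)
o(l) = -l²
(v*o(-4))*b(Z(5)) = (22*(-1*(-4)²))*(-5 + (5²)²) = (22*(-1*16))*(-5 + 25²) = (22*(-16))*(-5 + 625) = -352*620 = -218240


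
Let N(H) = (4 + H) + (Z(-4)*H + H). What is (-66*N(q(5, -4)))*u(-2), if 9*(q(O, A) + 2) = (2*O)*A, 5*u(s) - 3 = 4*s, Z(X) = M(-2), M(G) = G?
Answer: 264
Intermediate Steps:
Z(X) = -2
u(s) = ⅗ + 4*s/5 (u(s) = ⅗ + (4*s)/5 = ⅗ + 4*s/5)
q(O, A) = -2 + 2*A*O/9 (q(O, A) = -2 + ((2*O)*A)/9 = -2 + (2*A*O)/9 = -2 + 2*A*O/9)
N(H) = 4 (N(H) = (4 + H) + (-2*H + H) = (4 + H) - H = 4)
(-66*N(q(5, -4)))*u(-2) = (-66*4)*(⅗ + (⅘)*(-2)) = -264*(⅗ - 8/5) = -264*(-1) = 264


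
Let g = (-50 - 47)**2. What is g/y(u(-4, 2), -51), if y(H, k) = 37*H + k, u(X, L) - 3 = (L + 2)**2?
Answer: 9409/652 ≈ 14.431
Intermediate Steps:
u(X, L) = 3 + (2 + L)**2 (u(X, L) = 3 + (L + 2)**2 = 3 + (2 + L)**2)
g = 9409 (g = (-97)**2 = 9409)
y(H, k) = k + 37*H
g/y(u(-4, 2), -51) = 9409/(-51 + 37*(3 + (2 + 2)**2)) = 9409/(-51 + 37*(3 + 4**2)) = 9409/(-51 + 37*(3 + 16)) = 9409/(-51 + 37*19) = 9409/(-51 + 703) = 9409/652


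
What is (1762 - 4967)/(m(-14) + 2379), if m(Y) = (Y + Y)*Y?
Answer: -3205/2771 ≈ -1.1566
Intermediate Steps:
m(Y) = 2*Y² (m(Y) = (2*Y)*Y = 2*Y²)
(1762 - 4967)/(m(-14) + 2379) = (1762 - 4967)/(2*(-14)² + 2379) = -3205/(2*196 + 2379) = -3205/(392 + 2379) = -3205/2771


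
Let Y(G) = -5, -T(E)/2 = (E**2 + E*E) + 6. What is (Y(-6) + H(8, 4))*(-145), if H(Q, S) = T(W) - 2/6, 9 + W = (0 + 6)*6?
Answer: 1276000/3 ≈ 4.2533e+5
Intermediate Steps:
W = 27 (W = -9 + (0 + 6)*6 = -9 + 6*6 = -9 + 36 = 27)
T(E) = -12 - 4*E**2 (T(E) = -2*((E**2 + E*E) + 6) = -2*((E**2 + E**2) + 6) = -2*(2*E**2 + 6) = -2*(6 + 2*E**2) = -12 - 4*E**2)
H(Q, S) = -8785/3 (H(Q, S) = (-12 - 4*27**2) - 2/6 = (-12 - 4*729) - 2*1/6 = (-12 - 2916) - 1/3 = -2928 - 1/3 = -8785/3)
(Y(-6) + H(8, 4))*(-145) = (-5 - 8785/3)*(-145) = -8800/3*(-145) = 1276000/3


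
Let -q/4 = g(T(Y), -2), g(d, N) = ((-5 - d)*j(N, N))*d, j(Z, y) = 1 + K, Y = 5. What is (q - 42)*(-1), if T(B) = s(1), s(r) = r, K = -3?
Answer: 90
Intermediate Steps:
j(Z, y) = -2 (j(Z, y) = 1 - 3 = -2)
T(B) = 1
g(d, N) = d*(10 + 2*d) (g(d, N) = ((-5 - d)*(-2))*d = (10 + 2*d)*d = d*(10 + 2*d))
q = -48 (q = -8*(5 + 1) = -8*6 = -4*12 = -48)
(q - 42)*(-1) = (-48 - 42)*(-1) = -90*(-1) = 90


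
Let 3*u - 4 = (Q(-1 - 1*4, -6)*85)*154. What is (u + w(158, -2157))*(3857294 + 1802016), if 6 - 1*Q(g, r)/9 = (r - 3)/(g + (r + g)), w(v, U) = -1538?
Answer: 14396874340025/12 ≈ 1.1997e+12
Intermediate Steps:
Q(g, r) = 54 - 9*(-3 + r)/(r + 2*g) (Q(g, r) = 54 - 9*(r - 3)/(g + (r + g)) = 54 - 9*(-3 + r)/(g + (g + r)) = 54 - 9*(-3 + r)/(r + 2*g))
u = 5124767/24 (u = 4/3 + (((9*(3 + 5*(-6) + 12*(-1 - 1*4))/(-6 + 2*(-1 - 1*4)))*85)*154)/3 = 4/3 + (((9*(3 - 30 + 12*(-1 - 4))/(-6 + 2*(-1 - 4)))*85)*154)/3 = 4/3 + (((9*(3 - 30 + 12*(-5))/(-6 + 2*(-5)))*85)*154)/3 = 4/3 + (((9*(3 - 30 - 60)/(-6 - 10))*85)*154)/3 = 4/3 + (((9*(-87)/(-16))*85)*154)/3 = 4/3 + (((9*(-1/16)*(-87))*85)*154)/3 = 4/3 + (((783/16)*85)*154)/3 = 4/3 + ((66555/16)*154)/3 = 4/3 + (⅓)*(5124735/8) = 4/3 + 1708245/8 = 5124767/24 ≈ 2.1353e+5)
(u + w(158, -2157))*(3857294 + 1802016) = (5124767/24 - 1538)*(3857294 + 1802016) = (5087855/24)*5659310 = 14396874340025/12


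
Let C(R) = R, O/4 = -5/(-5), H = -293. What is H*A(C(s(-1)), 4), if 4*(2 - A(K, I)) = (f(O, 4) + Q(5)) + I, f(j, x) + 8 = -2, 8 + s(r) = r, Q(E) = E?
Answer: -2637/4 ≈ -659.25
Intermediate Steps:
s(r) = -8 + r
O = 4 (O = 4*(-5/(-5)) = 4*(-5*(-1/5)) = 4*1 = 4)
f(j, x) = -10 (f(j, x) = -8 - 2 = -10)
A(K, I) = 13/4 - I/4 (A(K, I) = 2 - ((-10 + 5) + I)/4 = 2 - (-5 + I)/4 = 2 + (5/4 - I/4) = 13/4 - I/4)
H*A(C(s(-1)), 4) = -293*(13/4 - 1/4*4) = -293*(13/4 - 1) = -293*9/4 = -2637/4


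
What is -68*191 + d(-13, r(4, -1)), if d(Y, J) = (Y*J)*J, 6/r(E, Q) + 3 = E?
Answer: -13456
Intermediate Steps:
r(E, Q) = 6/(-3 + E)
d(Y, J) = Y*J² (d(Y, J) = (J*Y)*J = Y*J²)
-68*191 + d(-13, r(4, -1)) = -68*191 - 13*36/(-3 + 4)² = -12988 - 13*(6/1)² = -12988 - 13*(6*1)² = -12988 - 13*6² = -12988 - 13*36 = -12988 - 468 = -13456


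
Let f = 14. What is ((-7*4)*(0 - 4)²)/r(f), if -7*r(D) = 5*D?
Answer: 224/5 ≈ 44.800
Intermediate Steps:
r(D) = -5*D/7
((-7*4)*(0 - 4)²)/r(f) = ((-7*4)*(0 - 4)²)/((-5/7*14)) = -28*(-4)²/(-10) = -28*16*(-⅒) = -448*(-⅒) = 224/5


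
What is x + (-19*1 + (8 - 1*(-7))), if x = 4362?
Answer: 4358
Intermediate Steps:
x + (-19*1 + (8 - 1*(-7))) = 4362 + (-19*1 + (8 - 1*(-7))) = 4362 + (-19 + (8 + 7)) = 4362 + (-19 + 15) = 4362 - 4 = 4358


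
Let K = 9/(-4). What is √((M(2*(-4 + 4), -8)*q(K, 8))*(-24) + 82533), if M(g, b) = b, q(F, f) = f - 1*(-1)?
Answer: √84261 ≈ 290.28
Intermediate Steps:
K = -9/4 (K = 9*(-¼) = -9/4 ≈ -2.2500)
q(F, f) = 1 + f (q(F, f) = f + 1 = 1 + f)
√((M(2*(-4 + 4), -8)*q(K, 8))*(-24) + 82533) = √(-8*(1 + 8)*(-24) + 82533) = √(-8*9*(-24) + 82533) = √(-72*(-24) + 82533) = √(1728 + 82533) = √84261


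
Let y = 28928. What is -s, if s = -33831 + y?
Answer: 4903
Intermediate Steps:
s = -4903 (s = -33831 + 28928 = -4903)
-s = -1*(-4903) = 4903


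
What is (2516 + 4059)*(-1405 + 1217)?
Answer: -1236100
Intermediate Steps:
(2516 + 4059)*(-1405 + 1217) = 6575*(-188) = -1236100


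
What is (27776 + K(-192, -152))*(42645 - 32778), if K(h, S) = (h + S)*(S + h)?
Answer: 1441687104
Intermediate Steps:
K(h, S) = (S + h)² (K(h, S) = (S + h)*(S + h) = (S + h)²)
(27776 + K(-192, -152))*(42645 - 32778) = (27776 + (-152 - 192)²)*(42645 - 32778) = (27776 + (-344)²)*9867 = (27776 + 118336)*9867 = 146112*9867 = 1441687104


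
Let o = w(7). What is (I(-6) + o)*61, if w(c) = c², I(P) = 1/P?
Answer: 17873/6 ≈ 2978.8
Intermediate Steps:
o = 49 (o = 7² = 49)
(I(-6) + o)*61 = (1/(-6) + 49)*61 = (-⅙ + 49)*61 = (293/6)*61 = 17873/6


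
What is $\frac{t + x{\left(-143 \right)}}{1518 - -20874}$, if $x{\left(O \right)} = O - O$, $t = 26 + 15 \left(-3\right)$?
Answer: $- \frac{19}{22392} \approx -0.00084852$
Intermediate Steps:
$t = -19$ ($t = 26 - 45 = -19$)
$x{\left(O \right)} = 0$
$\frac{t + x{\left(-143 \right)}}{1518 - -20874} = \frac{-19 + 0}{1518 - -20874} = - \frac{19}{1518 + 20874} = - \frac{19}{22392}$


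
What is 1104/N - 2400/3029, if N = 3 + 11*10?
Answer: 3072816/342277 ≈ 8.9776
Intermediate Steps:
N = 113 (N = 3 + 110 = 113)
1104/N - 2400/3029 = 1104/113 - 2400/3029 = 3072816/342277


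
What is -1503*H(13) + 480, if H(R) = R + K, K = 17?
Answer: -44610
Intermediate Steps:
H(R) = 17 + R (H(R) = R + 17 = 17 + R)
-1503*H(13) + 480 = -1503*(17 + 13) + 480 = -1503*30 + 480 = -45090 + 480 = -44610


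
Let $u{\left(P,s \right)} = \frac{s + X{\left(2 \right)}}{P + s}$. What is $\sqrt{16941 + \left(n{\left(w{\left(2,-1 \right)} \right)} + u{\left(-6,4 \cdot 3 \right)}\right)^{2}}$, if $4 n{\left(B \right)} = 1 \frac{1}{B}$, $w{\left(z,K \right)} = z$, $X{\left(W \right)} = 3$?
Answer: $\frac{\sqrt{1084665}}{8} \approx 130.18$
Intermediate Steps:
$n{\left(B \right)} = \frac{1}{4 B}$ ($n{\left(B \right)} = \frac{1 \frac{1}{B}}{4} = \frac{1}{4 B}$)
$u{\left(P,s \right)} = \frac{3 + s}{P + s}$ ($u{\left(P,s \right)} = \frac{s + 3}{P + s} = \frac{3 + s}{P + s}$)
$\sqrt{16941 + \left(n{\left(w{\left(2,-1 \right)} \right)} + u{\left(-6,4 \cdot 3 \right)}\right)^{2}} = \sqrt{16941 + \left(\frac{1}{4 \cdot 2} + \frac{3 + 4 \cdot 3}{-6 + 4 \cdot 3}\right)^{2}} = \sqrt{16941 + \left(\frac{1}{4} \cdot \frac{1}{2} + \frac{3 + 12}{-6 + 12}\right)^{2}} = \sqrt{16941 + \left(\frac{1}{8} + \frac{1}{6} \cdot 15\right)^{2}} = \sqrt{16941 + \left(\frac{1}{8} + \frac{5}{2}\right)^{2}} = \sqrt{16941 + \left(\frac{21}{8}\right)^{2}} = \sqrt{16941 + \frac{441}{64}} = \sqrt{\frac{1084665}{64}} = \frac{\sqrt{1084665}}{8}$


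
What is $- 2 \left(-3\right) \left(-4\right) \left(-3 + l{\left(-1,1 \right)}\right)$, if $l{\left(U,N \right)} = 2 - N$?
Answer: $48$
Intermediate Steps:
$- 2 \left(-3\right) \left(-4\right) \left(-3 + l{\left(-1,1 \right)}\right) = - 2 \left(-3\right) \left(-4\right) \left(-3 + \left(2 - 1\right)\right) = - 2 \cdot 12 \left(-3 + \left(2 - 1\right)\right) = - 2 \cdot 12 \left(-3 + 1\right) = - 2 \cdot 12 \left(-2\right) = \left(-2\right) \left(-24\right) = 48$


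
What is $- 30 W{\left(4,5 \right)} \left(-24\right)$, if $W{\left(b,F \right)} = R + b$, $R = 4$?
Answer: $5760$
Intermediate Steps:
$W{\left(b,F \right)} = 4 + b$
$- 30 W{\left(4,5 \right)} \left(-24\right) = - 30 \left(4 + 4\right) \left(-24\right) = \left(-30\right) 8 \left(-24\right) = \left(-240\right) \left(-24\right) = 5760$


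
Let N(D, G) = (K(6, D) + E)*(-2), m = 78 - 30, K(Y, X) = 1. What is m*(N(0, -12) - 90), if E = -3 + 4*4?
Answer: -5664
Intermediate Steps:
E = 13 (E = -3 + 16 = 13)
m = 48
N(D, G) = -28 (N(D, G) = (1 + 13)*(-2) = 14*(-2) = -28)
m*(N(0, -12) - 90) = 48*(-28 - 90) = 48*(-118) = -5664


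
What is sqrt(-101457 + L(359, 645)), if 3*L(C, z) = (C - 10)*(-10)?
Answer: I*sqrt(923583)/3 ≈ 320.34*I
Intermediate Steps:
L(C, z) = 100/3 - 10*C/3 (L(C, z) = ((C - 10)*(-10))/3 = ((-10 + C)*(-10))/3 = (100 - 10*C)/3 = 100/3 - 10*C/3)
sqrt(-101457 + L(359, 645)) = sqrt(-101457 + (100/3 - 10/3*359)) = sqrt(-101457 + (100/3 - 3590/3)) = sqrt(-101457 - 3490/3) = sqrt(-307861/3) = I*sqrt(923583)/3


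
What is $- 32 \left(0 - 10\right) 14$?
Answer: $4480$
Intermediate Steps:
$- 32 \left(0 - 10\right) 14 = \left(-32\right) \left(-10\right) 14 = 320 \cdot 14 = 4480$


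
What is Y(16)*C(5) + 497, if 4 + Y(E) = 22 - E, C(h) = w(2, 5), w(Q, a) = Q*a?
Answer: 517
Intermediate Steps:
C(h) = 10 (C(h) = 2*5 = 10)
Y(E) = 18 - E (Y(E) = -4 + (22 - E) = 18 - E)
Y(16)*C(5) + 497 = (18 - 1*16)*10 + 497 = (18 - 16)*10 + 497 = 2*10 + 497 = 20 + 497 = 517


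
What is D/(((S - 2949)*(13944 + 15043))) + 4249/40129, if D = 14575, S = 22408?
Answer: 217933405672/2057734982387 ≈ 0.10591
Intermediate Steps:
D/(((S - 2949)*(13944 + 15043))) + 4249/40129 = 14575/(((22408 - 2949)*(13944 + 15043))) + 4249/40129 = 14575/((19459*28987)) + 4249*(1/40129) = 14575/564058033 + 4249/40129 = 14575*(1/564058033) + 4249/40129 = 1325/51278003 + 4249/40129 = 217933405672/2057734982387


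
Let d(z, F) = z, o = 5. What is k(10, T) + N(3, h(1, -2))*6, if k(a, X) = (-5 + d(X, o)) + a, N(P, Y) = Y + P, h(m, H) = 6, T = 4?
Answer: 63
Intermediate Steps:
N(P, Y) = P + Y
k(a, X) = -5 + X + a (k(a, X) = (-5 + X) + a = -5 + X + a)
k(10, T) + N(3, h(1, -2))*6 = (-5 + 4 + 10) + (3 + 6)*6 = 9 + 9*6 = 9 + 54 = 63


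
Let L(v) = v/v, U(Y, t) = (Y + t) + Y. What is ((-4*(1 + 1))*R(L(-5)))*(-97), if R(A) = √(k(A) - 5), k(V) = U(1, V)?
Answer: 776*I*√2 ≈ 1097.4*I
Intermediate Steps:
U(Y, t) = t + 2*Y
k(V) = 2 + V (k(V) = V + 2*1 = V + 2 = 2 + V)
L(v) = 1
R(A) = √(-3 + A) (R(A) = √((2 + A) - 5) = √(-3 + A))
((-4*(1 + 1))*R(L(-5)))*(-97) = ((-4*(1 + 1))*√(-3 + 1))*(-97) = ((-4*2)*√(-2))*(-97) = -8*I*√2*(-97) = 776*I*√2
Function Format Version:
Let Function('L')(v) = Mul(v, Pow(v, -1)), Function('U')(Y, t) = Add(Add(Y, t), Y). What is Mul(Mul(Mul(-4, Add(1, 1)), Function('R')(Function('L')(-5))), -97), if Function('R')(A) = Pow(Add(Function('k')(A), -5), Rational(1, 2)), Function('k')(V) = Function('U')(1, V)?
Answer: Mul(776, I, Pow(2, Rational(1, 2))) ≈ Mul(1097.4, I)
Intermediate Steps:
Function('U')(Y, t) = Add(t, Mul(2, Y))
Function('k')(V) = Add(2, V) (Function('k')(V) = Add(V, Mul(2, 1)) = Add(V, 2) = Add(2, V))
Function('L')(v) = 1
Function('R')(A) = Pow(Add(-3, A), Rational(1, 2)) (Function('R')(A) = Pow(Add(Add(2, A), -5), Rational(1, 2)) = Pow(Add(-3, A), Rational(1, 2)))
Mul(Mul(Mul(-4, Add(1, 1)), Function('R')(Function('L')(-5))), -97) = Mul(Mul(Mul(-4, Add(1, 1)), Pow(Add(-3, 1), Rational(1, 2))), -97) = Mul(Mul(Mul(-4, 2), Pow(-2, Rational(1, 2))), -97) = Mul(Mul(-8, Mul(I, Pow(2, Rational(1, 2)))), -97) = Mul(Mul(-8, I, Pow(2, Rational(1, 2))), -97) = Mul(776, I, Pow(2, Rational(1, 2)))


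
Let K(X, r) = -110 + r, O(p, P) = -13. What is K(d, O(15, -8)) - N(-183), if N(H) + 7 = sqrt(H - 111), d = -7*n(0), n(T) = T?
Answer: -116 - 7*I*sqrt(6) ≈ -116.0 - 17.146*I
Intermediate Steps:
d = 0 (d = -7*0 = 0)
N(H) = -7 + sqrt(-111 + H) (N(H) = -7 + sqrt(H - 111) = -7 + sqrt(-111 + H))
K(d, O(15, -8)) - N(-183) = (-110 - 13) - (-7 + sqrt(-111 - 183)) = -123 - (-7 + sqrt(-294)) = -123 - (-7 + 7*I*sqrt(6)) = -123 + (7 - 7*I*sqrt(6)) = -116 - 7*I*sqrt(6)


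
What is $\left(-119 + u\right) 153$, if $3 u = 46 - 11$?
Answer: $-16422$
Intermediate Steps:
$u = \frac{35}{3}$ ($u = \frac{46 - 11}{3} = \frac{1}{3} \cdot 35 = \frac{35}{3} \approx 11.667$)
$\left(-119 + u\right) 153 = \left(-119 + \frac{35}{3}\right) 153 = \left(- \frac{322}{3}\right) 153 = -16422$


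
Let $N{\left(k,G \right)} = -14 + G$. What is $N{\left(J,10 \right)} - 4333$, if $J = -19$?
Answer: $-4337$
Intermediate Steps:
$N{\left(J,10 \right)} - 4333 = \left(-14 + 10\right) - 4333 = -4 - 4333 = -4337$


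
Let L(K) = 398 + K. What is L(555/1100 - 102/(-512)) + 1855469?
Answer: 26130617269/14080 ≈ 1.8559e+6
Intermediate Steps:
L(555/1100 - 102/(-512)) + 1855469 = (398 + (555/1100 - 102/(-512))) + 1855469 = (398 + (555*(1/1100) - 102*(-1/512))) + 1855469 = (398 + (111/220 + 51/256)) + 1855469 = (398 + 9909/14080) + 1855469 = 5613749/14080 + 1855469 = 26130617269/14080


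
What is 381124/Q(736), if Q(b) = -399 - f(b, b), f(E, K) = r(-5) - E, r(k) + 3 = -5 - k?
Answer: 95281/85 ≈ 1121.0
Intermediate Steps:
r(k) = -8 - k (r(k) = -3 + (-5 - k) = -8 - k)
f(E, K) = -3 - E (f(E, K) = (-8 - 1*(-5)) - E = (-8 + 5) - E = -3 - E)
Q(b) = -396 + b (Q(b) = -399 - (-3 - b) = -399 + (3 + b) = -396 + b)
381124/Q(736) = 381124/(-396 + 736) = 381124/340 = 381124*(1/340) = 95281/85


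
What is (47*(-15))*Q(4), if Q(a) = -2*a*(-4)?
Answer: -22560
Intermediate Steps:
Q(a) = 8*a
(47*(-15))*Q(4) = (47*(-15))*(8*4) = -705*32 = -22560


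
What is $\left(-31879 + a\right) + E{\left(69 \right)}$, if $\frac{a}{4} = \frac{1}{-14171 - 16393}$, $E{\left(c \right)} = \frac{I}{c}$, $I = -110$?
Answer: $- \frac{5602791290}{175743} \approx -31881.0$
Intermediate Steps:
$E{\left(c \right)} = - \frac{110}{c}$
$a = - \frac{1}{7641}$ ($a = \frac{4}{-14171 - 16393} = \frac{4}{-30564} = 4 \left(- \frac{1}{30564}\right) = - \frac{1}{7641} \approx -0.00013087$)
$\left(-31879 + a\right) + E{\left(69 \right)} = \left(-31879 - \frac{1}{7641}\right) - \frac{110}{69} = - \frac{243587440}{7641} - \frac{110}{69} = - \frac{5602791290}{175743}$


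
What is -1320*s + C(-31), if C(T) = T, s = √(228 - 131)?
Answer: -31 - 1320*√97 ≈ -13032.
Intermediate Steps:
s = √97 ≈ 9.8489
-1320*s + C(-31) = -1320*√97 - 31 = -31 - 1320*√97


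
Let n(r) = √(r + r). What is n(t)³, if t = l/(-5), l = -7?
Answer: 14*√70/25 ≈ 4.6853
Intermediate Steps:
t = 7/5 (t = -7/(-5) = -7*(-⅕) = 7/5 ≈ 1.4000)
n(r) = √2*√r (n(r) = √(2*r) = √2*√r)
n(t)³ = (√2*√(7/5))³ = (√2*(√35/5))³ = (√70/5)³ = 14*√70/25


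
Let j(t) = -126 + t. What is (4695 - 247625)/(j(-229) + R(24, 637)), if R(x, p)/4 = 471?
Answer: -242930/1529 ≈ -158.88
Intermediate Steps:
R(x, p) = 1884 (R(x, p) = 4*471 = 1884)
(4695 - 247625)/(j(-229) + R(24, 637)) = (4695 - 247625)/((-126 - 229) + 1884) = -242930/(-355 + 1884) = -242930/1529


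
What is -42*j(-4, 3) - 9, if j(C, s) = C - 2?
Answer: 243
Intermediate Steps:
j(C, s) = -2 + C
-42*j(-4, 3) - 9 = -42*(-2 - 4) - 9 = -42*(-6) - 9 = 252 - 9 = 243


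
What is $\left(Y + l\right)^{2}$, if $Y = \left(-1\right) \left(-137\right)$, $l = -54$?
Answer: $6889$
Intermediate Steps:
$Y = 137$
$\left(Y + l\right)^{2} = \left(137 - 54\right)^{2} = 83^{2} = 6889$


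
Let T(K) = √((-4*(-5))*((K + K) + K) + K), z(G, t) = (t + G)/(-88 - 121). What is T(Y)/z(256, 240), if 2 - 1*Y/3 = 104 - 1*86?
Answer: -209*I*√183/124 ≈ -22.801*I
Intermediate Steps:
z(G, t) = -G/209 - t/209 (z(G, t) = (G + t)/(-209) = (G + t)*(-1/209) = -G/209 - t/209)
Y = -48 (Y = 6 - 3*(104 - 1*86) = 6 - 3*(104 - 86) = 6 - 3*18 = 6 - 54 = -48)
T(K) = √61*√K (T(K) = √(20*(2*K + K) + K) = √(20*(3*K) + K) = √(60*K + K) = √(61*K) = √61*√K)
T(Y)/z(256, 240) = (√61*√(-48))/(-1/209*256 - 1/209*240) = (√61*(4*I*√3))/(-256/209 - 240/209) = (4*I*√183)/(-496/209) = (4*I*√183)*(-209/496) = -209*I*√183/124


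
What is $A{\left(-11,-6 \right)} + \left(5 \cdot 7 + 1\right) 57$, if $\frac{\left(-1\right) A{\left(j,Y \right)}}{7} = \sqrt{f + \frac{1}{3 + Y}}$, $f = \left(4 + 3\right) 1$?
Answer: $2052 - \frac{14 \sqrt{15}}{3} \approx 2033.9$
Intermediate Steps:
$f = 7$ ($f = 7 \cdot 1 = 7$)
$A{\left(j,Y \right)} = - 7 \sqrt{7 + \frac{1}{3 + Y}}$
$A{\left(-11,-6 \right)} + \left(5 \cdot 7 + 1\right) 57 = - 7 \sqrt{\frac{22 + 7 \left(-6\right)}{3 - 6}} + \left(5 \cdot 7 + 1\right) 57 = - 7 \sqrt{\frac{22 - 42}{-3}} + \left(35 + 1\right) 57 = - 7 \sqrt{\left(- \frac{1}{3}\right) \left(-20\right)} + 36 \cdot 57 = - 7 \sqrt{\frac{20}{3}} + 2052 = - 7 \frac{2 \sqrt{15}}{3} + 2052 = - \frac{14 \sqrt{15}}{3} + 2052 = 2052 - \frac{14 \sqrt{15}}{3}$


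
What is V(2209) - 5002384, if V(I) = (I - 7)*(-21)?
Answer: -5048626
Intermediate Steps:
V(I) = 147 - 21*I (V(I) = (-7 + I)*(-21) = 147 - 21*I)
V(2209) - 5002384 = (147 - 21*2209) - 5002384 = (147 - 46389) - 5002384 = -46242 - 5002384 = -5048626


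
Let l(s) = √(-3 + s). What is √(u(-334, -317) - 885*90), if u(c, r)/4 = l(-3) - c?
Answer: √(-78314 + 4*I*√6) ≈ 0.018 + 279.85*I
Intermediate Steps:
u(c, r) = -4*c + 4*I*√6 (u(c, r) = 4*(√(-3 - 3) - c) = 4*(√(-6) - c) = 4*(I*√6 - c) = 4*(-c + I*√6) = -4*c + 4*I*√6)
√(u(-334, -317) - 885*90) = √((-4*(-334) + 4*I*√6) - 885*90) = √((1336 + 4*I*√6) - 79650) = √(-78314 + 4*I*√6)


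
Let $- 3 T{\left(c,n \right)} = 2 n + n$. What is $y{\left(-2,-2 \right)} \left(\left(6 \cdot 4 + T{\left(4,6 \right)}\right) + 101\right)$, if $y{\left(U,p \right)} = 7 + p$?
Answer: $595$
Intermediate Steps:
$T{\left(c,n \right)} = - n$ ($T{\left(c,n \right)} = - \frac{2 n + n}{3} = - \frac{3 n}{3} = - n$)
$y{\left(-2,-2 \right)} \left(\left(6 \cdot 4 + T{\left(4,6 \right)}\right) + 101\right) = \left(7 - 2\right) \left(\left(6 \cdot 4 - 6\right) + 101\right) = 5 \left(\left(24 - 6\right) + 101\right) = 5 \left(18 + 101\right) = 5 \cdot 119 = 595$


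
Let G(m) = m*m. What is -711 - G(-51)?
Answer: -3312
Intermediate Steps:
G(m) = m**2
-711 - G(-51) = -711 - 1*(-51)**2 = -711 - 1*2601 = -711 - 2601 = -3312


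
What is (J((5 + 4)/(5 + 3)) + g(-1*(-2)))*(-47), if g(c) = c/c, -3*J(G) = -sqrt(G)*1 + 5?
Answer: 94/3 - 47*sqrt(2)/4 ≈ 14.716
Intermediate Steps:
J(G) = -5/3 + sqrt(G)/3 (J(G) = -(-sqrt(G)*1 + 5)/3 = -(-sqrt(G) + 5)/3 = -(5 - sqrt(G))/3 = -5/3 + sqrt(G)/3)
g(c) = 1
(J((5 + 4)/(5 + 3)) + g(-1*(-2)))*(-47) = ((-5/3 + sqrt((5 + 4)/(5 + 3))/3) + 1)*(-47) = ((-5/3 + sqrt(9/8)/3) + 1)*(-47) = ((-5/3 + (3*sqrt(2)/4)/3) + 1)*(-47) = ((-5/3 + sqrt(2)/4) + 1)*(-47) = (-2/3 + sqrt(2)/4)*(-47) = 94/3 - 47*sqrt(2)/4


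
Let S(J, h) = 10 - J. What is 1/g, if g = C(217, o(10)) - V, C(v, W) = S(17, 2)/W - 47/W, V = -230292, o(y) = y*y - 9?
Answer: 91/20956518 ≈ 4.3423e-6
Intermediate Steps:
o(y) = -9 + y² (o(y) = y² - 9 = -9 + y²)
C(v, W) = -54/W (C(v, W) = (10 - 1*17)/W - 47/W = (10 - 17)/W - 47/W = -7/W - 47/W = -54/W)
g = 20956518/91 (g = -54/(-9 + 10²) - 1*(-230292) = -54/(-9 + 100) + 230292 = -54/91 + 230292 = 20956518/91 ≈ 2.3029e+5)
1/g = 1/(20956518/91) = 91/20956518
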